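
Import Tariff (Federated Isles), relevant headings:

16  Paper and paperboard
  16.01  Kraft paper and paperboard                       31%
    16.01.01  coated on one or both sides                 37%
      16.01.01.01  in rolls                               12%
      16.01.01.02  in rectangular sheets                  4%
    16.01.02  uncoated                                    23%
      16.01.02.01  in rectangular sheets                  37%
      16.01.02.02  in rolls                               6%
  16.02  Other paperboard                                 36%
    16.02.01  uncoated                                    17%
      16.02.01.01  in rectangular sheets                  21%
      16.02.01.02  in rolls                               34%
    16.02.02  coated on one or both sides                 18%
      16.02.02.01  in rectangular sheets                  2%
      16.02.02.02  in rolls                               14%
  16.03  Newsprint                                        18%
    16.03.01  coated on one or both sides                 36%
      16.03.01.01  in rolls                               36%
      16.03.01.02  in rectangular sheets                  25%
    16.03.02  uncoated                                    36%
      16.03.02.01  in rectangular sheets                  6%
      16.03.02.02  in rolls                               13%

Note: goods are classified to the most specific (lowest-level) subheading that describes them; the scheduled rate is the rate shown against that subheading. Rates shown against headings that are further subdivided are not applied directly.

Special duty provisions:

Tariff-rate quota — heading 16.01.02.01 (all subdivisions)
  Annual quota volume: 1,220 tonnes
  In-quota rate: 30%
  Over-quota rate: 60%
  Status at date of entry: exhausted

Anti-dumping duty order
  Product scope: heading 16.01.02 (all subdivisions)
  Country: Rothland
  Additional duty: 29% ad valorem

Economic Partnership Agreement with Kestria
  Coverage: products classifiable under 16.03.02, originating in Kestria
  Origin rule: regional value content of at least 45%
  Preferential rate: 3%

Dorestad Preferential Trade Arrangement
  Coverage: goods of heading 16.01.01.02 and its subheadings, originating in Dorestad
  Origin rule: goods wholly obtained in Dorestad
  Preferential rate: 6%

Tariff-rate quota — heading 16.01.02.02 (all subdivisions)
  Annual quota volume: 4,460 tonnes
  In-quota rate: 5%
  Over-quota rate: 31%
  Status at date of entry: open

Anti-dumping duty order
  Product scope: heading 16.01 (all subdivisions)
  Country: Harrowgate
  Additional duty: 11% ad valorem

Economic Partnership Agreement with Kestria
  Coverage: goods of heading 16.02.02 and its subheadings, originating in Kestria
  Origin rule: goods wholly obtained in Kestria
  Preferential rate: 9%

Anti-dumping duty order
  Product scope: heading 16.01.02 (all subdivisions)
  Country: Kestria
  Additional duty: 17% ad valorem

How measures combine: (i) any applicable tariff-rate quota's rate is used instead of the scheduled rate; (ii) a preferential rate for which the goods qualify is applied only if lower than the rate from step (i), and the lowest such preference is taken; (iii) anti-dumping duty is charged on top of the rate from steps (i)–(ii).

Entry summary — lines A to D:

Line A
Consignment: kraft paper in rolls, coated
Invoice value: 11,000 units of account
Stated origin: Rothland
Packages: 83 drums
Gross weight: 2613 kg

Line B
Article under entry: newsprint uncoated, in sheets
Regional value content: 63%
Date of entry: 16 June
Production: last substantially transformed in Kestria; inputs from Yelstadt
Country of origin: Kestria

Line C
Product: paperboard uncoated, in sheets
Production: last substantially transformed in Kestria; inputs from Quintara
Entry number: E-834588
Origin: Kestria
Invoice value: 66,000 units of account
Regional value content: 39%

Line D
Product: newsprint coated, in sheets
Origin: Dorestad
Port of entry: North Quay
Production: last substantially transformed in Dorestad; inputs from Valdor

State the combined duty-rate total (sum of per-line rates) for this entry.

61%

Line A: kraft paper → 16.01; coated → 16.01.01; in rolls → 16.01.01.01. Scheduled 12%. No special measure applies. → 12%.
Line B: newsprint → 16.03; uncoated → 16.03.02; in sheets → 16.03.02.01. Scheduled 6%. Kestria agreement on 16.03.02: RVC ≥ 45% → 3% available; Kestria agreement on 16.02.02: 16.03.02.01 not covered; preferential 3%. → 3%.
Line C: paperboard → 16.02; uncoated → 16.02.01; in sheets → 16.02.01.01. Scheduled 21%. Kestria agreement on 16.03.02: 16.02.01.01 not covered; Kestria agreement on 16.02.02: 16.02.01.01 not covered. → 21%.
Line D: newsprint → 16.03; coated → 16.03.01; in sheets → 16.03.01.02. Scheduled 25%. Dorestad agreement on 16.01.01.02: 16.03.01.02 not covered. → 25%.
Sum: 12% + 3% + 21% + 25% = 61%.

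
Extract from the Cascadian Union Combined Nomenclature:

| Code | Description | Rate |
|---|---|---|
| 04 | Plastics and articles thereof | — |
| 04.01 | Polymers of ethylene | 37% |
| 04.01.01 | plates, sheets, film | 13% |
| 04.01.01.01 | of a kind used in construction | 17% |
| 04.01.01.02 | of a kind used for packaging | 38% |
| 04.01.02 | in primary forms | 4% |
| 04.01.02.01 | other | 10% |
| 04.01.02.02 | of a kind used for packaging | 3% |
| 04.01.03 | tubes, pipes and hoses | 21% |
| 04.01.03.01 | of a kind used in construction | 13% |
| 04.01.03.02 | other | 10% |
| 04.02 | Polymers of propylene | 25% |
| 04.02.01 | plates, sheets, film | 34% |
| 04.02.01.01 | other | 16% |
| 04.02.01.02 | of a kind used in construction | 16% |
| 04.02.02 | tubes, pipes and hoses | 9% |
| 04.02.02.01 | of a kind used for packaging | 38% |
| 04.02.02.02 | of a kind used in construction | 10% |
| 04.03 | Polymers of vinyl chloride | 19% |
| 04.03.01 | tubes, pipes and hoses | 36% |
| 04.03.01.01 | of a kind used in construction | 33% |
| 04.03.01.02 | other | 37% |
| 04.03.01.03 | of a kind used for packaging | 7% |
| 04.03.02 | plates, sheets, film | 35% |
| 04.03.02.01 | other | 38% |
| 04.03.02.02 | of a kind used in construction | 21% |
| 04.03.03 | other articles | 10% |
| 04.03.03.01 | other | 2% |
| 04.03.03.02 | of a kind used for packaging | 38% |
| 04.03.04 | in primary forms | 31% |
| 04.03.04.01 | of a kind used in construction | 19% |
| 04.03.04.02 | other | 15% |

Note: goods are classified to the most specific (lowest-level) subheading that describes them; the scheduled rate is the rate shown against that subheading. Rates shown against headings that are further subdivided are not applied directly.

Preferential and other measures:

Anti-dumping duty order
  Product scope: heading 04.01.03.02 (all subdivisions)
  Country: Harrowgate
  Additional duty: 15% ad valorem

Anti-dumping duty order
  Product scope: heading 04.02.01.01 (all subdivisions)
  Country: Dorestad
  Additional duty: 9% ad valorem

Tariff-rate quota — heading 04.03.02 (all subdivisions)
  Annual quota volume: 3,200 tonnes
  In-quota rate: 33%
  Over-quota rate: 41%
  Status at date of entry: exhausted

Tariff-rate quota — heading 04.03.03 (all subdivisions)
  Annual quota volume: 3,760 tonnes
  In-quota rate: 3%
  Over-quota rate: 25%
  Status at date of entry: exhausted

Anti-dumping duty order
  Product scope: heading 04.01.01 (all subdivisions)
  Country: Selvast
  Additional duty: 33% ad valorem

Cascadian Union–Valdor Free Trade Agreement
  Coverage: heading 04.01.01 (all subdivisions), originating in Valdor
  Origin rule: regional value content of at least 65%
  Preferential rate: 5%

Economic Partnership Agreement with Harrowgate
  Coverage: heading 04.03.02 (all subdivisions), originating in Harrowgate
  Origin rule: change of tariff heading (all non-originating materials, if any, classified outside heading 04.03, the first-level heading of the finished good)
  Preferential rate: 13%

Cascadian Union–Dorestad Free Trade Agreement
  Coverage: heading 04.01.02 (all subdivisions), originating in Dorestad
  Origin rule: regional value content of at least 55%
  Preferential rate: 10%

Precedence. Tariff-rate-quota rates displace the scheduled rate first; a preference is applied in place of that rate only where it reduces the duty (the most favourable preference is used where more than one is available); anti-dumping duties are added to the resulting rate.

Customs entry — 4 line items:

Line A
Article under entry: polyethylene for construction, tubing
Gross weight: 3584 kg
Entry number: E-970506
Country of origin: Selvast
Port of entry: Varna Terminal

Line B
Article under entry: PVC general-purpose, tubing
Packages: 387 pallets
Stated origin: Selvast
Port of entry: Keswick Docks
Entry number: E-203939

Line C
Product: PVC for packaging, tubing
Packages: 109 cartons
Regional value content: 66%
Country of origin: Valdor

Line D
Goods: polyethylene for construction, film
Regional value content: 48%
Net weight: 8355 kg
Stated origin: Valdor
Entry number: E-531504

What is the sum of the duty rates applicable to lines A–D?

74%

Line A: polyethylene → 04.01; tubing → 04.01.03; for construction → 04.01.03.01. Scheduled 13%. No special measure applies. → 13%.
Line B: PVC → 04.03; tubing → 04.03.01; general-purpose → 04.03.01.02. Scheduled 37%. No special measure applies. → 37%.
Line C: PVC → 04.03; tubing → 04.03.01; for packaging → 04.03.01.03. Scheduled 7%. Valdor agreement on 04.01.01: 04.03.01.03 not covered. → 7%.
Line D: polyethylene → 04.01; film → 04.01.01; for construction → 04.01.01.01. Scheduled 17%. Valdor agreement on 04.01.01: RVC < 65%. → 17%.
Sum: 13% + 37% + 7% + 17% = 74%.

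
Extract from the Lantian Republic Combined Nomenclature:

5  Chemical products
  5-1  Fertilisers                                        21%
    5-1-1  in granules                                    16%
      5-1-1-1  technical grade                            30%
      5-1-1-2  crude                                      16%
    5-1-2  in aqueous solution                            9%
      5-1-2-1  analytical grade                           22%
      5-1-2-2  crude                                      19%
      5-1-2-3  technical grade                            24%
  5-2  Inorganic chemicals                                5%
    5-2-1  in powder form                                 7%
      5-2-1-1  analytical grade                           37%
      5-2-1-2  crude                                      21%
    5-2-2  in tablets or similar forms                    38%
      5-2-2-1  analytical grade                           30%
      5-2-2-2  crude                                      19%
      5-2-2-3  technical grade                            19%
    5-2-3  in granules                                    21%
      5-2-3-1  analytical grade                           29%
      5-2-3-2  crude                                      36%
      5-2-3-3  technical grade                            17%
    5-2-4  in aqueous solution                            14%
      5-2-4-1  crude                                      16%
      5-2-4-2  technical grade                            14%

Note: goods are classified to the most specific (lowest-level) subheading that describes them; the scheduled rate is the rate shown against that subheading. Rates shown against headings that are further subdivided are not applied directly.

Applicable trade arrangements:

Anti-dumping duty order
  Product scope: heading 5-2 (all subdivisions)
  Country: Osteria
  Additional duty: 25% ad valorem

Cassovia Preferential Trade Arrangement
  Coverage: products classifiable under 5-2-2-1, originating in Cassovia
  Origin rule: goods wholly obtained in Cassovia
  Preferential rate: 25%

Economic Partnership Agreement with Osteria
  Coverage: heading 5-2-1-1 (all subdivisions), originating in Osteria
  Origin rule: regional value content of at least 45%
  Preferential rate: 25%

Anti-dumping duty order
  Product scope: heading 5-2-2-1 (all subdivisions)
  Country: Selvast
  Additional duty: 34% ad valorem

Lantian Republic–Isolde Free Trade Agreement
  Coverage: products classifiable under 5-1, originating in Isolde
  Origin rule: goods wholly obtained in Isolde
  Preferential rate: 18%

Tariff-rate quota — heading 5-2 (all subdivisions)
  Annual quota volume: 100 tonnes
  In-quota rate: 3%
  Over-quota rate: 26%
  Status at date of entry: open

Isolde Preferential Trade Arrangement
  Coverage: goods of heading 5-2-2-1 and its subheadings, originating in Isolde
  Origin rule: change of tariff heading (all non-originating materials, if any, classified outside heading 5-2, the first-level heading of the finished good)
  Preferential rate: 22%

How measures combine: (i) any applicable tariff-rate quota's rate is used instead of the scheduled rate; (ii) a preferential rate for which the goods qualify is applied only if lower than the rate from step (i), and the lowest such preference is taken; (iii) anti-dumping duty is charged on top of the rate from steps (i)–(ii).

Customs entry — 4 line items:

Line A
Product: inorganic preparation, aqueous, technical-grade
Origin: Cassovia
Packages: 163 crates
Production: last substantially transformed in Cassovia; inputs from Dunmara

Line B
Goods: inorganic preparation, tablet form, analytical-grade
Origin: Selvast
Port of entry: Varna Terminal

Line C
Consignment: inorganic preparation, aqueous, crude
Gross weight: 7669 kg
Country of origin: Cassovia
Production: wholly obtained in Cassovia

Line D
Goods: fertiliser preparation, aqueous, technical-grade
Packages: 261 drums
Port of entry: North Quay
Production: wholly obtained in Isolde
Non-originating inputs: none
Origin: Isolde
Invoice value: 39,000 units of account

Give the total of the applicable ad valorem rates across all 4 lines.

Line A: inorganic → 5-2; aqueous → 5-2-4; technical-grade → 5-2-4-2. Scheduled 14%. quota on 5-2 open → in-quota 3%; Cassovia agreement on 5-2-2-1: 5-2-4-2 not covered. → 3%.
Line B: inorganic → 5-2; tablet form → 5-2-2; analytical-grade → 5-2-2-1. Scheduled 30%. quota on 5-2 open → in-quota 3%; anti-dumping (Selvast, 5-2-2-1): +34%; total 3% + 34% = 37%. → 37%.
Line C: inorganic → 5-2; aqueous → 5-2-4; crude → 5-2-4-1. Scheduled 16%. quota on 5-2 open → in-quota 3%; Cassovia agreement on 5-2-2-1: 5-2-4-1 not covered. → 3%.
Line D: fertiliser → 5-1; aqueous → 5-1-2; technical-grade → 5-1-2-3. Scheduled 24%. Isolde agreement on 5-1: wholly obtained → 18% available; Isolde agreement on 5-2-2-1: 5-1-2-3 not covered; preferential 18%. → 18%.
Sum: 3% + 37% + 3% + 18% = 61%.

61%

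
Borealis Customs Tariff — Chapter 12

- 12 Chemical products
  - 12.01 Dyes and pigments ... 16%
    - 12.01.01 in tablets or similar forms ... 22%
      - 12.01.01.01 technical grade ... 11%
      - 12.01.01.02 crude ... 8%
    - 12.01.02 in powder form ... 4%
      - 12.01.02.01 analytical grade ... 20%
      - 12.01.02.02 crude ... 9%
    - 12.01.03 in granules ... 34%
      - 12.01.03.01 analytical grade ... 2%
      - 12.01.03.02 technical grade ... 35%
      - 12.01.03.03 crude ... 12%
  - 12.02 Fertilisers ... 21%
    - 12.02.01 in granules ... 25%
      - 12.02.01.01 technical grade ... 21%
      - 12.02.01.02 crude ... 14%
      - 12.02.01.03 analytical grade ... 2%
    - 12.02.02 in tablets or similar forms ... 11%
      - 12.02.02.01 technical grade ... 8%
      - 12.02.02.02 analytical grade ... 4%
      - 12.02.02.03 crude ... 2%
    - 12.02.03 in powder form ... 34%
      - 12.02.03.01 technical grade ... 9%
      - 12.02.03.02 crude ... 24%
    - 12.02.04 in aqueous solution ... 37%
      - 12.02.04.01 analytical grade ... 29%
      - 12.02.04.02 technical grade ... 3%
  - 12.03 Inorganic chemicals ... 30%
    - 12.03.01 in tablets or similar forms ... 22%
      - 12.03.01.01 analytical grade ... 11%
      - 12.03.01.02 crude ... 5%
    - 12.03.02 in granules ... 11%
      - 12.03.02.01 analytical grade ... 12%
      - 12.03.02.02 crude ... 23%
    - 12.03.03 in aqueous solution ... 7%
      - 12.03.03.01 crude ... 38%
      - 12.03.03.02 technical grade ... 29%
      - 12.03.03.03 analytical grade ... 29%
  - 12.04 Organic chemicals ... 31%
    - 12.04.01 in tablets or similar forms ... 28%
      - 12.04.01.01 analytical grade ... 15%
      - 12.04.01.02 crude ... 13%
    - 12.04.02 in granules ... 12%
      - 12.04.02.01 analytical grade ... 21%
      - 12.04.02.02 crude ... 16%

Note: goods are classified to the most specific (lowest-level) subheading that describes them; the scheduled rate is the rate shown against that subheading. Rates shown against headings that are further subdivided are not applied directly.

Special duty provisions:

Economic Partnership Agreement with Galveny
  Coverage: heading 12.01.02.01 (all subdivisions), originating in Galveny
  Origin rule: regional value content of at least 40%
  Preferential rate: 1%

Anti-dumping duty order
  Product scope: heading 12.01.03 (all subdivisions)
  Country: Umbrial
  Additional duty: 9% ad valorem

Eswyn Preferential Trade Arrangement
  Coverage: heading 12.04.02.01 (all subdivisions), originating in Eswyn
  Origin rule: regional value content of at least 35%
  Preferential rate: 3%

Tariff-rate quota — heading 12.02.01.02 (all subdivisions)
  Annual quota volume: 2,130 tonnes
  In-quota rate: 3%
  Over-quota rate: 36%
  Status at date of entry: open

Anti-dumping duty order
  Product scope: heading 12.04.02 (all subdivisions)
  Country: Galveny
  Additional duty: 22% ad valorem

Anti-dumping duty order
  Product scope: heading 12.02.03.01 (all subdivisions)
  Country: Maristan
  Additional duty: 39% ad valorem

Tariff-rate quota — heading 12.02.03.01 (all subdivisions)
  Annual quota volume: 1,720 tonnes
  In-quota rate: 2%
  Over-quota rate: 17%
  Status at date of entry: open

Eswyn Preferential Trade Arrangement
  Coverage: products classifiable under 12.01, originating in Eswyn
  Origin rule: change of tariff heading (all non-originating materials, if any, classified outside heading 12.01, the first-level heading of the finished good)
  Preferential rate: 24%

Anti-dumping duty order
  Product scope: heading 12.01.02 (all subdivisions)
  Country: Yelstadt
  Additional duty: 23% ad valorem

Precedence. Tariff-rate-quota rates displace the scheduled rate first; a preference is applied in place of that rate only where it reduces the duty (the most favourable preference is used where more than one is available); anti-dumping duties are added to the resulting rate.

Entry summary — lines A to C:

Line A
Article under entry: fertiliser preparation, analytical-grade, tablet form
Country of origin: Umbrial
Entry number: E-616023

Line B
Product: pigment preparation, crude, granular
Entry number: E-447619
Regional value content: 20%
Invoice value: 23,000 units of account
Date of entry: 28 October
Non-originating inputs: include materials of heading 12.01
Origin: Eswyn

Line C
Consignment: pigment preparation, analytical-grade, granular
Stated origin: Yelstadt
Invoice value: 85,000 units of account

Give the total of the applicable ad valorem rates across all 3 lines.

Line A: fertiliser → 12.02; tablet form → 12.02.02; analytical-grade → 12.02.02.02. Scheduled 4%. No special measure applies. → 4%.
Line B: pigment → 12.01; granular → 12.01.03; crude → 12.01.03.03. Scheduled 12%. Eswyn agreement on 12.04.02.01: 12.01.03.03 not covered; Eswyn agreement on 12.01: CTH not met. → 12%.
Line C: pigment → 12.01; granular → 12.01.03; analytical-grade → 12.01.03.01. Scheduled 2%. No special measure applies. → 2%.
Sum: 4% + 12% + 2% = 18%.

18%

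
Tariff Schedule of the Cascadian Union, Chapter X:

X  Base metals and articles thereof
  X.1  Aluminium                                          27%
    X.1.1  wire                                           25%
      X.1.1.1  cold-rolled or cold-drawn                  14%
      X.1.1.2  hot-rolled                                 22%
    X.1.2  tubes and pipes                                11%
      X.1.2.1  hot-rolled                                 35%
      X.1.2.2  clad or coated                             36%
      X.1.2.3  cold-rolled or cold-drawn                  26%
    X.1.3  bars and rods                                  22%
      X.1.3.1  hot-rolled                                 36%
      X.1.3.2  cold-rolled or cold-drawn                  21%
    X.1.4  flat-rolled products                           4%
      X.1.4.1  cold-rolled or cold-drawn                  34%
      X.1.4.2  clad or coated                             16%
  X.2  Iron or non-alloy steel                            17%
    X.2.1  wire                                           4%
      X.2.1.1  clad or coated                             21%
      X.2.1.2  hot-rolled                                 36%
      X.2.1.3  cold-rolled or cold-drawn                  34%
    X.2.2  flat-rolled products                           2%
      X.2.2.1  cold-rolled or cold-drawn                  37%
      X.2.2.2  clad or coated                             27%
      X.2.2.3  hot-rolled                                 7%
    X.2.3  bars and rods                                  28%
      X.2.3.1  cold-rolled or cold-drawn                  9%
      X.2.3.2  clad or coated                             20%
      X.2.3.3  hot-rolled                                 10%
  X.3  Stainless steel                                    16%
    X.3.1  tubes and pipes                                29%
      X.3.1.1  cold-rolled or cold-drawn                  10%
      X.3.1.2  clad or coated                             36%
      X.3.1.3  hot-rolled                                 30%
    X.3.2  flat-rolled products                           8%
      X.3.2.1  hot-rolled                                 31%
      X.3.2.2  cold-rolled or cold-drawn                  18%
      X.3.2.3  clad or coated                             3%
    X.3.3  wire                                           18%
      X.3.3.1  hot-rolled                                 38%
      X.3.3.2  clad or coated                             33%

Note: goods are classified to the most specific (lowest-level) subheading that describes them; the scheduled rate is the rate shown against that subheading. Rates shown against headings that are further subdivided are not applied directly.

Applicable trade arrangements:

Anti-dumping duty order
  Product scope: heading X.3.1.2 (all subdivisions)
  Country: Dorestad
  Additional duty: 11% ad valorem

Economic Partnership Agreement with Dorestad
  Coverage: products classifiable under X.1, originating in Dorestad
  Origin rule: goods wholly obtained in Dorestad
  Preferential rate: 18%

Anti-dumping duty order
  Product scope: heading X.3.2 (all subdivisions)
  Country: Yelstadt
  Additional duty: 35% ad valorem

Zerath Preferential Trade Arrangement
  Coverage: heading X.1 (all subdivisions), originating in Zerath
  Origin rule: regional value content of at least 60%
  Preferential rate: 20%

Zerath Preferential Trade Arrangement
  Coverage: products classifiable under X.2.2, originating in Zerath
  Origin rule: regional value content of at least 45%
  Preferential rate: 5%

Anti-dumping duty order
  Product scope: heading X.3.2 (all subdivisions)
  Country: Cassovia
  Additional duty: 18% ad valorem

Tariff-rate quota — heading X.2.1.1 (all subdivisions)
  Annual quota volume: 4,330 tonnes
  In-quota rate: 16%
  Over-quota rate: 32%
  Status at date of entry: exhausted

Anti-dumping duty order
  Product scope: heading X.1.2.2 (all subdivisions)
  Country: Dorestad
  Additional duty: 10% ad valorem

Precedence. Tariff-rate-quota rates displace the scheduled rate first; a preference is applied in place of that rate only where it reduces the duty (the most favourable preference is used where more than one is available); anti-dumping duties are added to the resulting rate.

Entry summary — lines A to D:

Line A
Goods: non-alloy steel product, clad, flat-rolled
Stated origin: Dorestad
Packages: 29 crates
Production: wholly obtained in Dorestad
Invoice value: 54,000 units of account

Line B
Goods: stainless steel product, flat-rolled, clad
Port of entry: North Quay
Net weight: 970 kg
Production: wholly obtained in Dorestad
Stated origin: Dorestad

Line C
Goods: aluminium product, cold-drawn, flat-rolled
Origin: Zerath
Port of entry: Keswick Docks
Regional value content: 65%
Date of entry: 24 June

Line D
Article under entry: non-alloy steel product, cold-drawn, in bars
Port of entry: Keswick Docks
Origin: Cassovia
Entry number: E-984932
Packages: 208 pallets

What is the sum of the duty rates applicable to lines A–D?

59%

Line A: non-alloy steel → X.2; flat-rolled → X.2.2; clad → X.2.2.2. Scheduled 27%. Dorestad agreement on X.1: X.2.2.2 not covered. → 27%.
Line B: stainless steel → X.3; flat-rolled → X.3.2; clad → X.3.2.3. Scheduled 3%. Dorestad agreement on X.1: X.3.2.3 not covered. → 3%.
Line C: aluminium → X.1; flat-rolled → X.1.4; cold-drawn → X.1.4.1. Scheduled 34%. Zerath agreement on X.1: RVC ≥ 60% → 20% available; Zerath agreement on X.2.2: X.1.4.1 not covered; preferential 20%. → 20%.
Line D: non-alloy steel → X.2; in bars → X.2.3; cold-drawn → X.2.3.1. Scheduled 9%. No special measure applies. → 9%.
Sum: 27% + 3% + 20% + 9% = 59%.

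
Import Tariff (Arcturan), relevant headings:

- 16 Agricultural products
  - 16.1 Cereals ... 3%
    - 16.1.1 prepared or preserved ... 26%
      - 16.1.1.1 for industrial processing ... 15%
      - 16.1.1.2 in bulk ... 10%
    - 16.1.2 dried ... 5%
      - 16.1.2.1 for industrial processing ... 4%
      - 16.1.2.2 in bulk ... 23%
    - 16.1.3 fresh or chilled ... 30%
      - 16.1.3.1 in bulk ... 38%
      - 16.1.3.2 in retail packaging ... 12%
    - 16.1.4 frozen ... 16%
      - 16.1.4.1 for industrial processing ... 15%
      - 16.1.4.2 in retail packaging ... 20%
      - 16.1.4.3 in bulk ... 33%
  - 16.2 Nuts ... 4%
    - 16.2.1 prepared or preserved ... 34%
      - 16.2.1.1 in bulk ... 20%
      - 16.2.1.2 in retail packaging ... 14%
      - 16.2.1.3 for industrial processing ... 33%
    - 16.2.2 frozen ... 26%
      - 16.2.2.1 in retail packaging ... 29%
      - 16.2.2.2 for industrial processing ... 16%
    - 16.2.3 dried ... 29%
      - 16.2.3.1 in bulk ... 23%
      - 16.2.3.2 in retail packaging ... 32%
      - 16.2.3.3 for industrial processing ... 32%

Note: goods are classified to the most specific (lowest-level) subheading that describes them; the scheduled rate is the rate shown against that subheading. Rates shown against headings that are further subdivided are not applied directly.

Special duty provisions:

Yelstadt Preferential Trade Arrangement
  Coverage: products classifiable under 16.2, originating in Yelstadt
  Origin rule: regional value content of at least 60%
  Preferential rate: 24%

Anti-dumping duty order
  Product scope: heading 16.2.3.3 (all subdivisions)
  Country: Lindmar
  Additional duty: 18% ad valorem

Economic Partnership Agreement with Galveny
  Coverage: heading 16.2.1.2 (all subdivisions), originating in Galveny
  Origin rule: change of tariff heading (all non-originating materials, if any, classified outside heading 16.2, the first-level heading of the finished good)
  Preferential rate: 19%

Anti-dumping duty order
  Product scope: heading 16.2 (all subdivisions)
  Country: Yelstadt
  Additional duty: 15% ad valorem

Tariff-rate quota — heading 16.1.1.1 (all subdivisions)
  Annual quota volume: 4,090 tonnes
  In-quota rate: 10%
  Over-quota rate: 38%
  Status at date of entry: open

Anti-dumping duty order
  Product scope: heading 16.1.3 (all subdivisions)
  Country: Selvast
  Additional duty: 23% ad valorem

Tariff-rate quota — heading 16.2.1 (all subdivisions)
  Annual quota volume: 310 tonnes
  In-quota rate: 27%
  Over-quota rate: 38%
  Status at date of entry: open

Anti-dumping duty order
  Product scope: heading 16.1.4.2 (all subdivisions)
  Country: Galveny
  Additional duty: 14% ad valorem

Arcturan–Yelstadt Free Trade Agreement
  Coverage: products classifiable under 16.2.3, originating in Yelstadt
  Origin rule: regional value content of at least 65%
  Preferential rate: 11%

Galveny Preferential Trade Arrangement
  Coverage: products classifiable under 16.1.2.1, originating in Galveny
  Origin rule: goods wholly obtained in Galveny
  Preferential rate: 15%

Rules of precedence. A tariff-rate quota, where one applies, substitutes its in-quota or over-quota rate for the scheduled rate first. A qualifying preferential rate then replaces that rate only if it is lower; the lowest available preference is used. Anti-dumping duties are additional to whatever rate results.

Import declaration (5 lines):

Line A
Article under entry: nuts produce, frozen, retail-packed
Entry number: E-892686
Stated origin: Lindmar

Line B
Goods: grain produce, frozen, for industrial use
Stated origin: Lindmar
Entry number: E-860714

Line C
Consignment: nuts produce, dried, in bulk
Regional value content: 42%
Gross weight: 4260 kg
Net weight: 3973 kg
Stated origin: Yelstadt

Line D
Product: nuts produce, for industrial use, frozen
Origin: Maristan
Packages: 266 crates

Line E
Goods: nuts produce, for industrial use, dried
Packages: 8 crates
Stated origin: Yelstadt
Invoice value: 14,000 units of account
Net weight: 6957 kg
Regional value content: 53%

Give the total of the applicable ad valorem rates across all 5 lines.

145%

Line A: nuts → 16.2; frozen → 16.2.2; retail-packed → 16.2.2.1. Scheduled 29%. No special measure applies. → 29%.
Line B: grain → 16.1; frozen → 16.1.4; for industrial use → 16.1.4.1. Scheduled 15%. No special measure applies. → 15%.
Line C: nuts → 16.2; dried → 16.2.3; in bulk → 16.2.3.1. Scheduled 23%. Yelstadt agreement on 16.2: RVC < 60%; Yelstadt agreement on 16.2.3: RVC < 65%; anti-dumping (Yelstadt, 16.2): +15%; total 23% + 15% = 38%. → 38%.
Line D: nuts → 16.2; frozen → 16.2.2; for industrial use → 16.2.2.2. Scheduled 16%. No special measure applies. → 16%.
Line E: nuts → 16.2; dried → 16.2.3; for industrial use → 16.2.3.3. Scheduled 32%. Yelstadt agreement on 16.2: RVC < 60%; Yelstadt agreement on 16.2.3: RVC < 65%; anti-dumping (Yelstadt, 16.2): +15%; total 32% + 15% = 47%. → 47%.
Sum: 29% + 15% + 38% + 16% + 47% = 145%.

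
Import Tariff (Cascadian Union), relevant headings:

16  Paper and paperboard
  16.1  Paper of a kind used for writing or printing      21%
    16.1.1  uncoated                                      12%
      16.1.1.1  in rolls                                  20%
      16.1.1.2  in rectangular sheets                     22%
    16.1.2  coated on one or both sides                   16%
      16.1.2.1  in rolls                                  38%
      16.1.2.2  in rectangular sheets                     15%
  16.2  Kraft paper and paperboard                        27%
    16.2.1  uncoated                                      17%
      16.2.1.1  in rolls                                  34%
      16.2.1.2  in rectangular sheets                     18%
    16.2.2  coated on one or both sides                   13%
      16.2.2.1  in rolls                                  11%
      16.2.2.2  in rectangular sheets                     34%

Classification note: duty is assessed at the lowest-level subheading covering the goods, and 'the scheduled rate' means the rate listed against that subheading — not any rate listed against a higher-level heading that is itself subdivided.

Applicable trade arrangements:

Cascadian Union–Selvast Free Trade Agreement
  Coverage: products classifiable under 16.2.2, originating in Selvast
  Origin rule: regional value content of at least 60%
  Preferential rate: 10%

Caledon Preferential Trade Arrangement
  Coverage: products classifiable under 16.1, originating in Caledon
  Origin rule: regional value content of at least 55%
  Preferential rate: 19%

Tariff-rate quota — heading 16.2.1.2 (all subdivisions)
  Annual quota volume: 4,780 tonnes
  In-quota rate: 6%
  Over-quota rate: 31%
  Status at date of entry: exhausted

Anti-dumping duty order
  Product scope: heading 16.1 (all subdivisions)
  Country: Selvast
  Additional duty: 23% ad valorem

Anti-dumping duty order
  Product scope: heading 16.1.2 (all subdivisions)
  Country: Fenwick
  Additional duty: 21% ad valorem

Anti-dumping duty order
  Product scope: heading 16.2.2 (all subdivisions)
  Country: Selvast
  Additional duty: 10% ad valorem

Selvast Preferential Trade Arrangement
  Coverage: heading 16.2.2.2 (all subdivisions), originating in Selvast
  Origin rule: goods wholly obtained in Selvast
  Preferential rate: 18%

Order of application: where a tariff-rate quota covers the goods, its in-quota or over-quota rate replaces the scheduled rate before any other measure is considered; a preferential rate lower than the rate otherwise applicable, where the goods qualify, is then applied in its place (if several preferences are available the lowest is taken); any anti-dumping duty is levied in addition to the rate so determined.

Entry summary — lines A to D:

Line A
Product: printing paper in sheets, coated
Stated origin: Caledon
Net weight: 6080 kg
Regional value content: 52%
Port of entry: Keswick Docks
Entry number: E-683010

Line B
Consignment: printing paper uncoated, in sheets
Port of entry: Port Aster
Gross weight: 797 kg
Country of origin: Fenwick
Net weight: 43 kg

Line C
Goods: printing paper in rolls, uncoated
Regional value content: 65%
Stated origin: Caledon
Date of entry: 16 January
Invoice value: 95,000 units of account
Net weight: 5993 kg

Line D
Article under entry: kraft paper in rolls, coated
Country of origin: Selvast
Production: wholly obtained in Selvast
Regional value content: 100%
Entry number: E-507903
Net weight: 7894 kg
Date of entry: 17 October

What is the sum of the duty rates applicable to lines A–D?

Line A: printing paper → 16.1; coated → 16.1.2; in sheets → 16.1.2.2. Scheduled 15%. Caledon agreement on 16.1: RVC < 55%. → 15%.
Line B: printing paper → 16.1; uncoated → 16.1.1; in sheets → 16.1.1.2. Scheduled 22%. No special measure applies. → 22%.
Line C: printing paper → 16.1; uncoated → 16.1.1; in rolls → 16.1.1.1. Scheduled 20%. Caledon agreement on 16.1: RVC ≥ 55% → 19% available; preferential 19%. → 19%.
Line D: kraft paper → 16.2; coated → 16.2.2; in rolls → 16.2.2.1. Scheduled 11%. Selvast agreement on 16.2.2: RVC ≥ 60% → 10% available; Selvast agreement on 16.2.2.2: 16.2.2.1 not covered; preferential 10%; anti-dumping (Selvast, 16.2.2): +10%; total 10% + 10% = 20%. → 20%.
Sum: 15% + 22% + 19% + 20% = 76%.

76%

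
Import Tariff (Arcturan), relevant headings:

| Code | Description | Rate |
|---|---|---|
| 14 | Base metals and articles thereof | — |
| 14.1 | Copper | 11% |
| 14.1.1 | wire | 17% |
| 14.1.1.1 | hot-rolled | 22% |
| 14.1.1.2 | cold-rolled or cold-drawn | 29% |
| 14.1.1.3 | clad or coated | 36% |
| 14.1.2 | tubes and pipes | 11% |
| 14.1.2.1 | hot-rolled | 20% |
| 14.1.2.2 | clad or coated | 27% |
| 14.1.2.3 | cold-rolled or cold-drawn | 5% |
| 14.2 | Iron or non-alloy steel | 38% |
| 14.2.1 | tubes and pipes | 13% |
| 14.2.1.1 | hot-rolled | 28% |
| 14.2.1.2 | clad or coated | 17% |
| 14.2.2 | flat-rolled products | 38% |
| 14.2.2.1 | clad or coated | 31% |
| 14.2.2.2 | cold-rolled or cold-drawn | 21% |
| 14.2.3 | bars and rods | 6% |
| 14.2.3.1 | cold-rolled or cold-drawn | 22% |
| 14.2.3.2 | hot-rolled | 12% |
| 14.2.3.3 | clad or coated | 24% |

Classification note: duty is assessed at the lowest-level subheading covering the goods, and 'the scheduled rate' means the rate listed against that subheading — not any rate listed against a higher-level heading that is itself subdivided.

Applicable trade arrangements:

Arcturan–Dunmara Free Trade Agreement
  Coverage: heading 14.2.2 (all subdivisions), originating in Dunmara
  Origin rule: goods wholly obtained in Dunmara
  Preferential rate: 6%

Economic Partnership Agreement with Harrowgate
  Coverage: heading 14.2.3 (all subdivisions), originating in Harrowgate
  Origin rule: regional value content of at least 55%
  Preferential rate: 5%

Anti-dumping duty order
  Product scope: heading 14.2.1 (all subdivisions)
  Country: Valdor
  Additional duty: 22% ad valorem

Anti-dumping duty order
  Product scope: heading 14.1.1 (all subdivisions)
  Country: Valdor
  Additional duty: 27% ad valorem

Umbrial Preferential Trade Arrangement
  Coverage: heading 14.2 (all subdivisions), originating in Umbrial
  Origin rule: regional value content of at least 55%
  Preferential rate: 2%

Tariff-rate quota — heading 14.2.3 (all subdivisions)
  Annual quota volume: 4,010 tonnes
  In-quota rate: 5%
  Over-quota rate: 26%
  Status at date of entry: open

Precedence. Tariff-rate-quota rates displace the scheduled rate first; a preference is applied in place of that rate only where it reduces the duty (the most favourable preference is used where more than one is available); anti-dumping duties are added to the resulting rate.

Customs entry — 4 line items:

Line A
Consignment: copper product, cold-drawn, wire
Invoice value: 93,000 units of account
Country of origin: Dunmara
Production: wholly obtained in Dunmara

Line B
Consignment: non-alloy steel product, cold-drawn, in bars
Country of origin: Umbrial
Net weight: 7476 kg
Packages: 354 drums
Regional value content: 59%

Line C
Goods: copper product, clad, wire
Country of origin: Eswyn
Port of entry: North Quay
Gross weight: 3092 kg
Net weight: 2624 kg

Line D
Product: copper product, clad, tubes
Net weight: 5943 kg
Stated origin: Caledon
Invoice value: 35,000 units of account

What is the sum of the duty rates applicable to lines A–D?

Line A: copper → 14.1; wire → 14.1.1; cold-drawn → 14.1.1.2. Scheduled 29%. Dunmara agreement on 14.2.2: 14.1.1.2 not covered. → 29%.
Line B: non-alloy steel → 14.2; in bars → 14.2.3; cold-drawn → 14.2.3.1. Scheduled 22%. quota on 14.2.3 open → in-quota 5%; Umbrial agreement on 14.2: RVC ≥ 55% → 2% available; preferential 2%. → 2%.
Line C: copper → 14.1; wire → 14.1.1; clad → 14.1.1.3. Scheduled 36%. No special measure applies. → 36%.
Line D: copper → 14.1; tubes → 14.1.2; clad → 14.1.2.2. Scheduled 27%. No special measure applies. → 27%.
Sum: 29% + 2% + 36% + 27% = 94%.

94%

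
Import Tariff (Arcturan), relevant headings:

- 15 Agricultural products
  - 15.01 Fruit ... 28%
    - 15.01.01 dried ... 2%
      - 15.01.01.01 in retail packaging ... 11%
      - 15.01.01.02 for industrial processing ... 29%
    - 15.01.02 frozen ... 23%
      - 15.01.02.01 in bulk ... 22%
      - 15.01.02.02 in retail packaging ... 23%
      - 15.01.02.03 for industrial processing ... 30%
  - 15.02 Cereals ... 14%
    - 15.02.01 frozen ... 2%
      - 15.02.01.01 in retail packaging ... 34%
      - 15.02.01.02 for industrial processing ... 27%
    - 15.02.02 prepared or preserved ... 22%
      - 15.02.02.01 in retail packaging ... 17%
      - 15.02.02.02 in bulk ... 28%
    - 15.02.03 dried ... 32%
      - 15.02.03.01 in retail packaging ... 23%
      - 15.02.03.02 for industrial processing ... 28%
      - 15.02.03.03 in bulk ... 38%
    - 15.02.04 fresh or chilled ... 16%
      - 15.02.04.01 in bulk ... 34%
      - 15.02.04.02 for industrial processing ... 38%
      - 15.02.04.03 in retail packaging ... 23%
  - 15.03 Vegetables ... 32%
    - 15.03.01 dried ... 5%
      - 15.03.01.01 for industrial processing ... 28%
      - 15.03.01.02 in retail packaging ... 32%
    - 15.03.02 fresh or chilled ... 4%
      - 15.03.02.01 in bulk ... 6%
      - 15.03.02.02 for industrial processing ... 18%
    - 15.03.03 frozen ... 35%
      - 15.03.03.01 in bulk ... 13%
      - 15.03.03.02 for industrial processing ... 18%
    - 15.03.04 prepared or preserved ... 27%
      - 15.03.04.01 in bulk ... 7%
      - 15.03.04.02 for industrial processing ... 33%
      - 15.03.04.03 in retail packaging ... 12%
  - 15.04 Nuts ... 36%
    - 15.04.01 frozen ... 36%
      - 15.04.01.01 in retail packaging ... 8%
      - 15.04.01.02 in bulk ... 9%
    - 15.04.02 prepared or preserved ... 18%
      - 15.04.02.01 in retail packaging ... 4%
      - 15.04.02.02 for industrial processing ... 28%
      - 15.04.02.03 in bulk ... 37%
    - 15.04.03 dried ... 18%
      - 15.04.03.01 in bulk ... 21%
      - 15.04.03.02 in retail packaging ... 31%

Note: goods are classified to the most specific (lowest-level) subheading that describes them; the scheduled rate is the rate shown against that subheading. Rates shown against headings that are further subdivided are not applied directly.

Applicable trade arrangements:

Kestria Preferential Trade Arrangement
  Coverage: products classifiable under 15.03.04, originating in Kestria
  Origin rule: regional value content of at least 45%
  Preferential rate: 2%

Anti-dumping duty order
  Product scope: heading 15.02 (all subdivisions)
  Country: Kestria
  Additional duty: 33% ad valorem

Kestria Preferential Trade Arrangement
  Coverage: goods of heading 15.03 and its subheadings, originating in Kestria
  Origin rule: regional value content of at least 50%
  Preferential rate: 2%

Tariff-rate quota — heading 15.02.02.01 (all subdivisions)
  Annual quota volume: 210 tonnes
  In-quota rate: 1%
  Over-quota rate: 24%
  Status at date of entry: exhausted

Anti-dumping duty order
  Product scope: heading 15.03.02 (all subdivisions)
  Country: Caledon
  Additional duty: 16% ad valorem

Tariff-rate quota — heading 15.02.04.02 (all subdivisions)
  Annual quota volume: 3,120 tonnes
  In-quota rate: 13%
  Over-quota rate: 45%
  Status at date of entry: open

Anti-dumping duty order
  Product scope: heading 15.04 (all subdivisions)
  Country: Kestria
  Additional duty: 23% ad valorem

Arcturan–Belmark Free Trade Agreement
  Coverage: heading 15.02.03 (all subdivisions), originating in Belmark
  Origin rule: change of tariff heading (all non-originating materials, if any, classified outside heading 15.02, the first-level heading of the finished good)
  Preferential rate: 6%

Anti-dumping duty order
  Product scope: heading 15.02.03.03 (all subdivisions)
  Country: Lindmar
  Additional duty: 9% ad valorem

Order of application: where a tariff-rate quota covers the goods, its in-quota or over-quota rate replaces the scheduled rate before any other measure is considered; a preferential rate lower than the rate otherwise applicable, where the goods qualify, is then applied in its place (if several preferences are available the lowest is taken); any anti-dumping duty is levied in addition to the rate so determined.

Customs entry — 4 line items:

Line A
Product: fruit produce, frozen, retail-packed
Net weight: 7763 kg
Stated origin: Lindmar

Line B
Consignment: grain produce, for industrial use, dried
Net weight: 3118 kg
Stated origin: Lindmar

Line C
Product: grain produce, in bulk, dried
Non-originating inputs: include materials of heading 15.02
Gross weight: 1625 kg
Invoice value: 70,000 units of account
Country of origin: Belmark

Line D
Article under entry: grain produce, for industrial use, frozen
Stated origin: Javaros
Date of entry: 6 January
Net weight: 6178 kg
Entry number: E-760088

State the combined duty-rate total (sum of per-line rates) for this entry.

Line A: fruit → 15.01; frozen → 15.01.02; retail-packed → 15.01.02.02. Scheduled 23%. No special measure applies. → 23%.
Line B: grain → 15.02; dried → 15.02.03; for industrial use → 15.02.03.02. Scheduled 28%. No special measure applies. → 28%.
Line C: grain → 15.02; dried → 15.02.03; in bulk → 15.02.03.03. Scheduled 38%. Belmark agreement on 15.02.03: CTH not met. → 38%.
Line D: grain → 15.02; frozen → 15.02.01; for industrial use → 15.02.01.02. Scheduled 27%. No special measure applies. → 27%.
Sum: 23% + 28% + 38% + 27% = 116%.

116%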